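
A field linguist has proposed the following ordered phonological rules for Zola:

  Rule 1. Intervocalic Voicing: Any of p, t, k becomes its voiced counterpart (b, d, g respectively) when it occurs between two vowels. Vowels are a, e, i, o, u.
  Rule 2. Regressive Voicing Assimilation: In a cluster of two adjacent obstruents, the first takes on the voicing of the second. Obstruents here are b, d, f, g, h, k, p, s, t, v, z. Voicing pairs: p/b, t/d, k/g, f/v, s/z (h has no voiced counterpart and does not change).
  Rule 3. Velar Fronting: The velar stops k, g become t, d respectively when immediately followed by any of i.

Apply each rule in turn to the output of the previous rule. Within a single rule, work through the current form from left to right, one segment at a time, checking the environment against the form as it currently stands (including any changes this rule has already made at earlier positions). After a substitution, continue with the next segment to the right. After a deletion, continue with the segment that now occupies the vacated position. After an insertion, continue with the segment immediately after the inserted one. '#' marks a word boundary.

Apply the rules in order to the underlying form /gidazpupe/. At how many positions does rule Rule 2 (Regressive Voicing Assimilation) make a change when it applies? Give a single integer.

1

Rule 1 Intervocalic Voicing: [gidazpupe] → [gidazpube]
Rule 2 Regressive Voicing Assimilation: [gidazpube] → [gidaspube]
Rule 3 Velar Fronting: [gidaspube] → [didaspube]
Rule Rule 2 changed 1 position(s).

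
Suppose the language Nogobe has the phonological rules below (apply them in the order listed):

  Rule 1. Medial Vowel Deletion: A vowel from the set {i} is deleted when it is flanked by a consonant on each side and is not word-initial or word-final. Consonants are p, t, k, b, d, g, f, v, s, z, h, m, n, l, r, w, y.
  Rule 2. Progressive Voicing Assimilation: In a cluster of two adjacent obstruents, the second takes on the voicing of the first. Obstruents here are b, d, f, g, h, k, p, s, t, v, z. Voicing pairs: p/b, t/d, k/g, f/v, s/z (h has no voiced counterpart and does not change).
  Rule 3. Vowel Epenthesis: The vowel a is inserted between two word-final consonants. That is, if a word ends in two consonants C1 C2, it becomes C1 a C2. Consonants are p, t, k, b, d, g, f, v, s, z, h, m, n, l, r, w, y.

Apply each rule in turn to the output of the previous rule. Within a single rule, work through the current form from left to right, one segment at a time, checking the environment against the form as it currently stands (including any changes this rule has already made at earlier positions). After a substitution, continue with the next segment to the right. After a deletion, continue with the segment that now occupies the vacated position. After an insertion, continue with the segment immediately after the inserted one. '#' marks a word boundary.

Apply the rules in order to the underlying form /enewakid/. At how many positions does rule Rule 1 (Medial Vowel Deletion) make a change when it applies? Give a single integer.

Rule 1 Medial Vowel Deletion: [enewakid] → [enewakd]
Rule 2 Progressive Voicing Assimilation: [enewakd] → [enewakt]
Rule 3 Vowel Epenthesis: [enewakt] → [enewakat]
Rule Rule 1 changed 1 position(s).

1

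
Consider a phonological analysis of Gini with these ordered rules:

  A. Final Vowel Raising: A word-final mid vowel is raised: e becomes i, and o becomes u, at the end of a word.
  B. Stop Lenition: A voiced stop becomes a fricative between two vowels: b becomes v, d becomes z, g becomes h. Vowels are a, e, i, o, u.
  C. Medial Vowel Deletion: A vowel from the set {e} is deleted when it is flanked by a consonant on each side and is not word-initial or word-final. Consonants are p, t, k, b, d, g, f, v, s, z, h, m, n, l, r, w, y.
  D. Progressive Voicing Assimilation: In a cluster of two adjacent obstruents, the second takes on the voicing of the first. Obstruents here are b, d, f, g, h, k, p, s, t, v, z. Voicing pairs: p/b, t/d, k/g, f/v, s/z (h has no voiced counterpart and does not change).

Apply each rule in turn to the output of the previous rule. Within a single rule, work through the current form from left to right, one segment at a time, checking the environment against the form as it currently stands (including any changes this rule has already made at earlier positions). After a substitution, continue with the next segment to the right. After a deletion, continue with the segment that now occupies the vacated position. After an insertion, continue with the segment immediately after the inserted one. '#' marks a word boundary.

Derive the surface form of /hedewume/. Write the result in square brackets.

A Final Vowel Raising: [hedewume] → [hedewumi]
B Stop Lenition: [hedewumi] → [hezewumi]
C Medial Vowel Deletion: [hezewumi] → [hzwumi]
D Progressive Voicing Assimilation: [hzwumi] → [hswumi]

[hswumi]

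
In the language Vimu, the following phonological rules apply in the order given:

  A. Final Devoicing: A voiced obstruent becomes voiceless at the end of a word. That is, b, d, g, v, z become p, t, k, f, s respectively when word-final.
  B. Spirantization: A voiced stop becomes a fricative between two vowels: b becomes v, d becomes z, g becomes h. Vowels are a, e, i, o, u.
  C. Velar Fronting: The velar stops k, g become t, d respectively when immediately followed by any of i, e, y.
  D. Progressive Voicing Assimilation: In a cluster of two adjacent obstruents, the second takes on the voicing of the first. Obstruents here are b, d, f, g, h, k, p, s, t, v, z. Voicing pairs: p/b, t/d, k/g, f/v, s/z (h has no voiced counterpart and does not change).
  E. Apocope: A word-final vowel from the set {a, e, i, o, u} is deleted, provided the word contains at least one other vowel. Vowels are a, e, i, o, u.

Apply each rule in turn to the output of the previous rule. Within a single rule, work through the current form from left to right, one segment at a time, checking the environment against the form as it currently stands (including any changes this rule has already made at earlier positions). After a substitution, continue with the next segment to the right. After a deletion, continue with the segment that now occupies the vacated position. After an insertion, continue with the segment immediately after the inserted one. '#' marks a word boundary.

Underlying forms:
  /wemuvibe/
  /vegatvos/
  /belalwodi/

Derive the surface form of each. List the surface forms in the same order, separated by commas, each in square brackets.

[wemuviv], [vehatfos], [belalwoz]

/wemuvibe/:
  A Final Devoicing: no change — [wemuvibe]
  B Spirantization: [wemuvibe] → [wemuvive]
  C Velar Fronting: no change — [wemuvive]
  D Progressive Voicing Assimilation: no change — [wemuvive]
  E Apocope: [wemuvive] → [wemuviv]
/vegatvos/:
  A Final Devoicing: no change — [vegatvos]
  B Spirantization: [vegatvos] → [vehatvos]
  C Velar Fronting: no change — [vehatvos]
  D Progressive Voicing Assimilation: [vehatvos] → [vehatfos]
  E Apocope: no change — [vehatfos]
/belalwodi/:
  A Final Devoicing: no change — [belalwodi]
  B Spirantization: [belalwodi] → [belalwozi]
  C Velar Fronting: no change — [belalwozi]
  D Progressive Voicing Assimilation: no change — [belalwozi]
  E Apocope: [belalwozi] → [belalwoz]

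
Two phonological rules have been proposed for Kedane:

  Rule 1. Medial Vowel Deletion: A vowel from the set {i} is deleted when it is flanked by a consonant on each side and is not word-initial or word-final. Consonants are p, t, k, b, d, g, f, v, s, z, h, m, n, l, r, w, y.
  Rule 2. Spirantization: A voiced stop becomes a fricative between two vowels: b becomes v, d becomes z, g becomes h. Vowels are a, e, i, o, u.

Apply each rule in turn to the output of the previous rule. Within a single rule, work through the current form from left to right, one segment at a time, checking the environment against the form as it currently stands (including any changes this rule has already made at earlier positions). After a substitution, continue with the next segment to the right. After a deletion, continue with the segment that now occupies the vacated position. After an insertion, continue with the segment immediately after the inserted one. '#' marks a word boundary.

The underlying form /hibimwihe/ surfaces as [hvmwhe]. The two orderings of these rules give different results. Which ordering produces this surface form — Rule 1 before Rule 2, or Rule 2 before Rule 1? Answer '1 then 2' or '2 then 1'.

Order 1 then 2:
  1 Medial Vowel Deletion: [hibimwihe] → [hbmwhe]
  2 Spirantization: no change — [hbmwhe]
  result: [hbmwhe]
Order 2 then 1:
  2 Spirantization: [hibimwihe] → [hivimwihe]
  1 Medial Vowel Deletion: [hivimwihe] → [hvmwhe]
  result: [hvmwhe]

2 then 1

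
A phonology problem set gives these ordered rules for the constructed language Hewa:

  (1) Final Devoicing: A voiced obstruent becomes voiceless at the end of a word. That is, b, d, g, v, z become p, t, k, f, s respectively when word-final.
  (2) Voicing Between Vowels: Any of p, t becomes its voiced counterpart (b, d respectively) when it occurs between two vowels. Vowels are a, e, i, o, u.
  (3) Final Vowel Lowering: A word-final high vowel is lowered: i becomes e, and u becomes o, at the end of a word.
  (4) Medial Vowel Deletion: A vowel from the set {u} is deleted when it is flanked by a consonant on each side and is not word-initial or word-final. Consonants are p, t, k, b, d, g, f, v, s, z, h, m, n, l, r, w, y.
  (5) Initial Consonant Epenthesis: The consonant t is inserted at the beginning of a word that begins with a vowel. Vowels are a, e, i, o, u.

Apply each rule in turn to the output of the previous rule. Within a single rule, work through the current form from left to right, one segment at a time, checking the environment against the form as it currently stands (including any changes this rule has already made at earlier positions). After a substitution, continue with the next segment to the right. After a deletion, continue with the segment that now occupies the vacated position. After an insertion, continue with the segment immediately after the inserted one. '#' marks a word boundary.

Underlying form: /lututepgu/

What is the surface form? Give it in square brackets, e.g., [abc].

[lddepgo]

(1) Final Devoicing: no change — [lututepgu]
(2) Voicing Between Vowels: [lututepgu] → [lududepgu]
(3) Final Vowel Lowering: [lududepgu] → [lududepgo]
(4) Medial Vowel Deletion: [lududepgo] → [lddepgo]
(5) Initial Consonant Epenthesis: no change — [lddepgo]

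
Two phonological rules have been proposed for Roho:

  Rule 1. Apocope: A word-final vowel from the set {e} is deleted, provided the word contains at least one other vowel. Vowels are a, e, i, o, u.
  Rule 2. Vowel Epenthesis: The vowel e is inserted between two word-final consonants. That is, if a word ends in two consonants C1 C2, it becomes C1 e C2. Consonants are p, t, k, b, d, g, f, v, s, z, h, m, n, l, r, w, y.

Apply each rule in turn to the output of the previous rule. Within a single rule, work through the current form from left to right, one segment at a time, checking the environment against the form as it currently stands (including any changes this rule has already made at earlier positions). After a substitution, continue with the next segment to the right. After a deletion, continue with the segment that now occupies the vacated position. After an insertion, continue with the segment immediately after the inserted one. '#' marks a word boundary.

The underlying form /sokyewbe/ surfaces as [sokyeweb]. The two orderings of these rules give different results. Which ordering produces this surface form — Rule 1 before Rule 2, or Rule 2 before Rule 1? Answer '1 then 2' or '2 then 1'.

Order 1 then 2:
  1 Apocope: [sokyewbe] → [sokyewb]
  2 Vowel Epenthesis: [sokyewb] → [sokyeweb]
  result: [sokyeweb]
Order 2 then 1:
  2 Vowel Epenthesis: no change — [sokyewbe]
  1 Apocope: [sokyewbe] → [sokyewb]
  result: [sokyewb]

1 then 2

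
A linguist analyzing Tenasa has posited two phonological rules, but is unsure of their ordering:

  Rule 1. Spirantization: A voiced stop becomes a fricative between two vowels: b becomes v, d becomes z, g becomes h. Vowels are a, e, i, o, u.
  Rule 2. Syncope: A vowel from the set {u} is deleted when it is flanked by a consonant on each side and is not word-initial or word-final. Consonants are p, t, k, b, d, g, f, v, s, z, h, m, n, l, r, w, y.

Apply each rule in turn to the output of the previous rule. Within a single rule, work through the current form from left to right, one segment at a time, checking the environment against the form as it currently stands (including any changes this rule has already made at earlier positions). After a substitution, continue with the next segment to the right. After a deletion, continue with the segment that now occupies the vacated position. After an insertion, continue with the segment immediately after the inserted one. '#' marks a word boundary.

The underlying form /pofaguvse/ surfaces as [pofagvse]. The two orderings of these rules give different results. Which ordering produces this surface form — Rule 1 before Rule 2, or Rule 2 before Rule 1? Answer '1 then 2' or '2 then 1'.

Order 1 then 2:
  1 Spirantization: [pofaguvse] → [pofahuvse]
  2 Syncope: [pofahuvse] → [pofahvse]
  result: [pofahvse]
Order 2 then 1:
  2 Syncope: [pofaguvse] → [pofagvse]
  1 Spirantization: no change — [pofagvse]
  result: [pofagvse]

2 then 1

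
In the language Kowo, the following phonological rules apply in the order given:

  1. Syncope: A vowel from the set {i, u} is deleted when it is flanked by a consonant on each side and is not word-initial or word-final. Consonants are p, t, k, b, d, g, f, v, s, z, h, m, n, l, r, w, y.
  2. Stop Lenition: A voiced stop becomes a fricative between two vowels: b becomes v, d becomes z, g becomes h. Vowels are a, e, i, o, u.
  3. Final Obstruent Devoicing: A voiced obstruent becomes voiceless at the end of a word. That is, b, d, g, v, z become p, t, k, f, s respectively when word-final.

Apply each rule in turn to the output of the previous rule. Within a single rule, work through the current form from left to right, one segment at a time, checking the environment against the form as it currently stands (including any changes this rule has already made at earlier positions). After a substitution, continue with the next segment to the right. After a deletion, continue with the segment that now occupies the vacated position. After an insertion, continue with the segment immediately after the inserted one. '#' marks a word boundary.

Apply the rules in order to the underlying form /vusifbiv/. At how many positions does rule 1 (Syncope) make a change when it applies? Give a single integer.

1 Syncope: [vusifbiv] → [vsfbv]
2 Stop Lenition: no change — [vsfbv]
3 Final Obstruent Devoicing: [vsfbv] → [vsfbf]
Rule 1 changed 3 position(s).

3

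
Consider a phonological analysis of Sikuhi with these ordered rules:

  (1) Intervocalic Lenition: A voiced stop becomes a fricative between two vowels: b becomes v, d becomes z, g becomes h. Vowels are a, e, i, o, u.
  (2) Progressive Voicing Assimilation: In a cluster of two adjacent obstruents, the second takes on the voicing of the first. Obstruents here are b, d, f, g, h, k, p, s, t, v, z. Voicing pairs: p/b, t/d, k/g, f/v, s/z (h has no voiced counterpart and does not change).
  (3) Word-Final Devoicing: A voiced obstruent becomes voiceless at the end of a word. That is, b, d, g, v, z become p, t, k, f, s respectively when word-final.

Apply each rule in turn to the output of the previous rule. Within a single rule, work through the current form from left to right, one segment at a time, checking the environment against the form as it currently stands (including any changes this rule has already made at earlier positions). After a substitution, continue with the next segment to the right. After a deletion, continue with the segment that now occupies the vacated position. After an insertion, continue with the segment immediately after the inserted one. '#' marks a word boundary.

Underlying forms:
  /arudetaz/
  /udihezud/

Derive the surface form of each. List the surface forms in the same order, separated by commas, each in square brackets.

/arudetaz/:
  (1) Intervocalic Lenition: [arudetaz] → [aruzetaz]
  (2) Progressive Voicing Assimilation: no change — [aruzetaz]
  (3) Word-Final Devoicing: [aruzetaz] → [aruzetas]
/udihezud/:
  (1) Intervocalic Lenition: [udihezud] → [uzihezud]
  (2) Progressive Voicing Assimilation: no change — [uzihezud]
  (3) Word-Final Devoicing: [uzihezud] → [uzihezut]

[aruzetas], [uzihezut]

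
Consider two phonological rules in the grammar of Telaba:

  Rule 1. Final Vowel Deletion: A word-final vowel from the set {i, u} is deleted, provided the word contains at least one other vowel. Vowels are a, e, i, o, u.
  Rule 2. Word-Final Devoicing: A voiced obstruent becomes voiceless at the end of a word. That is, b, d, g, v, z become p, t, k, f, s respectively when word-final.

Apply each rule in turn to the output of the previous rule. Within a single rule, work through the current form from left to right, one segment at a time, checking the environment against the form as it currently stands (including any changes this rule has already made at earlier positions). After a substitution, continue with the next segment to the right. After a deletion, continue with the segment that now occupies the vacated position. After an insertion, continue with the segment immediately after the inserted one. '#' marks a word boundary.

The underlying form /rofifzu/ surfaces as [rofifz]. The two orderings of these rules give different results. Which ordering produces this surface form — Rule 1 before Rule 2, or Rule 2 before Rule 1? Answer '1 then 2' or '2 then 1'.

Order 1 then 2:
  1 Final Vowel Deletion: [rofifzu] → [rofifz]
  2 Word-Final Devoicing: [rofifz] → [rofifs]
  result: [rofifs]
Order 2 then 1:
  2 Word-Final Devoicing: no change — [rofifzu]
  1 Final Vowel Deletion: [rofifzu] → [rofifz]
  result: [rofifz]

2 then 1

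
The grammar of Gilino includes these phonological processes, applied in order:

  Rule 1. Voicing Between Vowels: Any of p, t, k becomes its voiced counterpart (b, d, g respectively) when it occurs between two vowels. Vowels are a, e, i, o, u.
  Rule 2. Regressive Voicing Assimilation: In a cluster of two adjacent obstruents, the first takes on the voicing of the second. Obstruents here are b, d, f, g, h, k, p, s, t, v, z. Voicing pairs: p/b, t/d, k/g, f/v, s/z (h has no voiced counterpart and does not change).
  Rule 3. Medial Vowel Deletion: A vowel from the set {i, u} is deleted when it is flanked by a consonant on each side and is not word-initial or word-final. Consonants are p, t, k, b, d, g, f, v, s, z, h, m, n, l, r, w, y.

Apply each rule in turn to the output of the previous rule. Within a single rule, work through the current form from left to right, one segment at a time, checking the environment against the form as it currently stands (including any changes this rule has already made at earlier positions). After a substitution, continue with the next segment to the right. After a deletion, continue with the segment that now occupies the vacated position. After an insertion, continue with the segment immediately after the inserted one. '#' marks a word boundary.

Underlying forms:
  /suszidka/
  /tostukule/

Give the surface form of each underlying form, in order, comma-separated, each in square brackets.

[szztka], [tostgle]

/suszidka/:
  Rule 1 Voicing Between Vowels: no change — [suszidka]
  Rule 2 Regressive Voicing Assimilation: [suszidka] → [suzzitka]
  Rule 3 Medial Vowel Deletion: [suzzitka] → [szztka]
/tostukule/:
  Rule 1 Voicing Between Vowels: [tostukule] → [tostugule]
  Rule 2 Regressive Voicing Assimilation: no change — [tostugule]
  Rule 3 Medial Vowel Deletion: [tostugule] → [tostgle]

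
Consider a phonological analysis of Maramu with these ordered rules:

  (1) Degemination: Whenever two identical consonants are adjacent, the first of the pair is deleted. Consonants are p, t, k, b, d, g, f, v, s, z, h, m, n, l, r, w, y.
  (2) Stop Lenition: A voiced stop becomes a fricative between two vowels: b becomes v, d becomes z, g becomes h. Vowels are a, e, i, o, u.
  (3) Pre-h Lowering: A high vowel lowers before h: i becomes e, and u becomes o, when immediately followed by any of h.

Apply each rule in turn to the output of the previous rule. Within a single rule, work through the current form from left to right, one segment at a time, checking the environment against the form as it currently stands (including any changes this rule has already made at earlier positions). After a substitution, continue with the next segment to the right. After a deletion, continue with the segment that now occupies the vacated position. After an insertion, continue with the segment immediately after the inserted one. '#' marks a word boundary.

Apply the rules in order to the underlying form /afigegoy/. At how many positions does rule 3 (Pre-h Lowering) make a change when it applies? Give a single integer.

1

(1) Degemination: no change — [afigegoy]
(2) Stop Lenition: [afigegoy] → [afihehoy]
(3) Pre-h Lowering: [afihehoy] → [afehehoy]
Rule 3 changed 1 position(s).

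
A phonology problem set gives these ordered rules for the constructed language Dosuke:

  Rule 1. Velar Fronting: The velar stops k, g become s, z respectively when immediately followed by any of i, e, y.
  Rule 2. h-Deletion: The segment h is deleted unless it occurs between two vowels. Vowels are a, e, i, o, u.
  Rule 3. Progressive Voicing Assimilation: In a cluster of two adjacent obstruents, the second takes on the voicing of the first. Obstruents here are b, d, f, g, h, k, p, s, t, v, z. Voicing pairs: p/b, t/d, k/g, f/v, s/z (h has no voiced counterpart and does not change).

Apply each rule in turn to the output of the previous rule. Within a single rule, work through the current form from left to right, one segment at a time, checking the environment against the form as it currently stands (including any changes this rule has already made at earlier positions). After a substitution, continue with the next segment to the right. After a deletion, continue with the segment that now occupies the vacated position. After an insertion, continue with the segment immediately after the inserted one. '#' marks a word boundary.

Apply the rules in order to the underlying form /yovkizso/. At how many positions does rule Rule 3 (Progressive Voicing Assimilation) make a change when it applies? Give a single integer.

2

Rule 1 Velar Fronting: [yovkizso] → [yovsizso]
Rule 2 h-Deletion: no change — [yovsizso]
Rule 3 Progressive Voicing Assimilation: [yovsizso] → [yovzizzo]
Rule Rule 3 changed 2 position(s).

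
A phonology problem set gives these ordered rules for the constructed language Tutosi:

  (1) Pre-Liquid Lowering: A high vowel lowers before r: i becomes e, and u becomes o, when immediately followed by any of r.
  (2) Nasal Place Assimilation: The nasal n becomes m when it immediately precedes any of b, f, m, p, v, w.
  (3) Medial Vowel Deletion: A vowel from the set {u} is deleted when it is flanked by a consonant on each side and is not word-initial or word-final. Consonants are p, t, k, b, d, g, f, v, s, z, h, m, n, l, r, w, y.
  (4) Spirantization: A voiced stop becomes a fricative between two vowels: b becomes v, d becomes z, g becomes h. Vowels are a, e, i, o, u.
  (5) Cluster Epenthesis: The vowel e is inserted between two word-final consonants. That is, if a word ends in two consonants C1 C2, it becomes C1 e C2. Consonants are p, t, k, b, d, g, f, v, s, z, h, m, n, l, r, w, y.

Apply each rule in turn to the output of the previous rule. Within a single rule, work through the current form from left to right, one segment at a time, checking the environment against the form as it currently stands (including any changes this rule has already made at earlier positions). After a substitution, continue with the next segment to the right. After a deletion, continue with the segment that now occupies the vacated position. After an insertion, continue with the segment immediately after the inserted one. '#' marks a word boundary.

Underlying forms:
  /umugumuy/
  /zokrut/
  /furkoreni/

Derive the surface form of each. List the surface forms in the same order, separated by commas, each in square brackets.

/umugumuy/:
  (1) Pre-Liquid Lowering: no change — [umugumuy]
  (2) Nasal Place Assimilation: no change — [umugumuy]
  (3) Medial Vowel Deletion: [umugumuy] → [umgmy]
  (4) Spirantization: no change — [umgmy]
  (5) Cluster Epenthesis: [umgmy] → [umgmey]
/zokrut/:
  (1) Pre-Liquid Lowering: no change — [zokrut]
  (2) Nasal Place Assimilation: no change — [zokrut]
  (3) Medial Vowel Deletion: [zokrut] → [zokrt]
  (4) Spirantization: no change — [zokrt]
  (5) Cluster Epenthesis: [zokrt] → [zokret]
/furkoreni/:
  (1) Pre-Liquid Lowering: [furkoreni] → [forkoreni]
  (2) Nasal Place Assimilation: no change — [forkoreni]
  (3) Medial Vowel Deletion: no change — [forkoreni]
  (4) Spirantization: no change — [forkoreni]
  (5) Cluster Epenthesis: no change — [forkoreni]

[umgmey], [zokret], [forkoreni]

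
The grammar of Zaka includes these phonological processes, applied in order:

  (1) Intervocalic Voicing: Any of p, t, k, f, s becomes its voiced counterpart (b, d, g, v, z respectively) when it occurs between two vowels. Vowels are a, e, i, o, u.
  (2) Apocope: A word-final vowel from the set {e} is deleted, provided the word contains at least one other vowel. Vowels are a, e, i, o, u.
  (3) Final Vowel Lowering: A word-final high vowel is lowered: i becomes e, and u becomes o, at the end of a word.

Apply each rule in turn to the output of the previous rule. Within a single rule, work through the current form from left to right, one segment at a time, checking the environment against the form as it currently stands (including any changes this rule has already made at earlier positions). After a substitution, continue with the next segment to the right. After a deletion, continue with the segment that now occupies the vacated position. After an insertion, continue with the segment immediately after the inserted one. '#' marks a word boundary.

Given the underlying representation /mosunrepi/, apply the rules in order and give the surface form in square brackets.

(1) Intervocalic Voicing: [mosunrepi] → [mozunrebi]
(2) Apocope: no change — [mozunrebi]
(3) Final Vowel Lowering: [mozunrebi] → [mozunrebe]

[mozunrebe]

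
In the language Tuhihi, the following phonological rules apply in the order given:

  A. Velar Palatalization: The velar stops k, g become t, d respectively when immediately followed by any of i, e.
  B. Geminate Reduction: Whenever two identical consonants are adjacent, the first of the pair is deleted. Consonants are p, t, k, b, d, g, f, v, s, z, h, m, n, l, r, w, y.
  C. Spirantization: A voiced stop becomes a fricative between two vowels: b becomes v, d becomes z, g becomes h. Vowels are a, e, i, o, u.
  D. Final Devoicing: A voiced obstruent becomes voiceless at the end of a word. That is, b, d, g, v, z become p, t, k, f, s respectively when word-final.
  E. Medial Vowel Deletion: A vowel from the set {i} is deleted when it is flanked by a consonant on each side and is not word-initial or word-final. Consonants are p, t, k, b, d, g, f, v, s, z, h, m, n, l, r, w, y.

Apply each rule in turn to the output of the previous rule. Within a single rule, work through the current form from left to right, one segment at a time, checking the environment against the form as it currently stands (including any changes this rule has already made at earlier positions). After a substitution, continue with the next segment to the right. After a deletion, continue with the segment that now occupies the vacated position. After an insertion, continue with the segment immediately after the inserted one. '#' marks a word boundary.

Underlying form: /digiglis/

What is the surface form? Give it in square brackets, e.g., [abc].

[dzgls]

A Velar Palatalization: [digiglis] → [didiglis]
B Geminate Reduction: no change — [didiglis]
C Spirantization: [didiglis] → [diziglis]
D Final Devoicing: no change — [diziglis]
E Medial Vowel Deletion: [diziglis] → [dzgls]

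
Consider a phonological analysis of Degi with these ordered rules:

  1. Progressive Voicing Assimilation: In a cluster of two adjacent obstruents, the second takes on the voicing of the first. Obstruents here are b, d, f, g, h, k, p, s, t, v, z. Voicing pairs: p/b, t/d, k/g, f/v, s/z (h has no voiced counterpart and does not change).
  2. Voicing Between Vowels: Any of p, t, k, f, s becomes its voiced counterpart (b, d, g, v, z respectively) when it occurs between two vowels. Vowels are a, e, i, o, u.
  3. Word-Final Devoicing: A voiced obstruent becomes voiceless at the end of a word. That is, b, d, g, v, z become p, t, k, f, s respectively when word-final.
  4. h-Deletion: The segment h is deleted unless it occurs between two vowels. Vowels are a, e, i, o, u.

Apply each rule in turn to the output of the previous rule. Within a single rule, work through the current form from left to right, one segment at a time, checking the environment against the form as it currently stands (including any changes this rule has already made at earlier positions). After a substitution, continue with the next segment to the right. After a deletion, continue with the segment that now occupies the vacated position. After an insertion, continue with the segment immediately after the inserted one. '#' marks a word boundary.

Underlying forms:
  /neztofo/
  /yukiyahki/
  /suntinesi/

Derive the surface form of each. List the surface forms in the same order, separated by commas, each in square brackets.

/neztofo/:
  1 Progressive Voicing Assimilation: [neztofo] → [nezdofo]
  2 Voicing Between Vowels: [nezdofo] → [nezdovo]
  3 Word-Final Devoicing: no change — [nezdovo]
  4 h-Deletion: no change — [nezdovo]
/yukiyahki/:
  1 Progressive Voicing Assimilation: no change — [yukiyahki]
  2 Voicing Between Vowels: [yukiyahki] → [yugiyahki]
  3 Word-Final Devoicing: no change — [yugiyahki]
  4 h-Deletion: [yugiyahki] → [yugiyaki]
/suntinesi/:
  1 Progressive Voicing Assimilation: no change — [suntinesi]
  2 Voicing Between Vowels: [suntinesi] → [suntinezi]
  3 Word-Final Devoicing: no change — [suntinezi]
  4 h-Deletion: no change — [suntinezi]

[nezdovo], [yugiyaki], [suntinezi]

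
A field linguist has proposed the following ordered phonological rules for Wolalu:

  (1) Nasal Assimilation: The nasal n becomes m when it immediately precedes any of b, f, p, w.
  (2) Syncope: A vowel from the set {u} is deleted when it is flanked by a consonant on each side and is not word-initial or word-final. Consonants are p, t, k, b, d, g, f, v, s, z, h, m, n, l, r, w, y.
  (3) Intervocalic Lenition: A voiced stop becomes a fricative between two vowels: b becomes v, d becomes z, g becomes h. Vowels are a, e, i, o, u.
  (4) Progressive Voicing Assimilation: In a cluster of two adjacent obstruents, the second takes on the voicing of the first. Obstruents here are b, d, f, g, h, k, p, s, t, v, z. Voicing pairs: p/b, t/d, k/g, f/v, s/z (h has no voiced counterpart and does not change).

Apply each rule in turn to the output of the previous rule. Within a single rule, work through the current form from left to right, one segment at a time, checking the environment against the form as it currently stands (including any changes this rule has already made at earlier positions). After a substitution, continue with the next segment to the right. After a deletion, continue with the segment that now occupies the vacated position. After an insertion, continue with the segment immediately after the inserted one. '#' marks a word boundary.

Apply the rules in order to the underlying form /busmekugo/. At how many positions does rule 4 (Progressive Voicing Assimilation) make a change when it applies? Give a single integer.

2

(1) Nasal Assimilation: no change — [busmekugo]
(2) Syncope: [busmekugo] → [bsmekgo]
(3) Intervocalic Lenition: no change — [bsmekgo]
(4) Progressive Voicing Assimilation: [bsmekgo] → [bzmekko]
Rule 4 changed 2 position(s).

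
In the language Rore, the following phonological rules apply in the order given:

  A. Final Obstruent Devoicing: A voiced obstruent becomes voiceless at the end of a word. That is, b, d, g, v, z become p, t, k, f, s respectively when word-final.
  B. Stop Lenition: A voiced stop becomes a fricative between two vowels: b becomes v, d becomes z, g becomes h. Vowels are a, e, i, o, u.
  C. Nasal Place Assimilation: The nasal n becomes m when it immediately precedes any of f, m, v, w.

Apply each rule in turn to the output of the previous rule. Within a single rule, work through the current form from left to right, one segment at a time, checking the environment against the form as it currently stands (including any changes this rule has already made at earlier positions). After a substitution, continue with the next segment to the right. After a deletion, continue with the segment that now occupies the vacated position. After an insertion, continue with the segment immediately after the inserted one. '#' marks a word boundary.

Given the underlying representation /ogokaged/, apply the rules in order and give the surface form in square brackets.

[ohokahet]

A Final Obstruent Devoicing: [ogokaged] → [ogokaget]
B Stop Lenition: [ogokaget] → [ohokahet]
C Nasal Place Assimilation: no change — [ohokahet]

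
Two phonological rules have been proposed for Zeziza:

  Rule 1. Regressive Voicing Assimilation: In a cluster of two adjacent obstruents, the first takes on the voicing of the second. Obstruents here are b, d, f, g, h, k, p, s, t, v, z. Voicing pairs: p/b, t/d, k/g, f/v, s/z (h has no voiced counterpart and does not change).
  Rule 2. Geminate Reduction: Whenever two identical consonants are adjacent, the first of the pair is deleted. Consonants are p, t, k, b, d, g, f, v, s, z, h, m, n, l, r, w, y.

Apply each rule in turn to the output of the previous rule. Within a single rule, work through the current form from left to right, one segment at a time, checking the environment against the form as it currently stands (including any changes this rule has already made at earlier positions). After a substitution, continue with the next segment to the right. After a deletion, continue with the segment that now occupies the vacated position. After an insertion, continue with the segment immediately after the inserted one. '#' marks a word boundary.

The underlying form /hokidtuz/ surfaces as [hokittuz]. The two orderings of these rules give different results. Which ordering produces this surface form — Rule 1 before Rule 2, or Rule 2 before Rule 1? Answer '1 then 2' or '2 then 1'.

2 then 1

Order 1 then 2:
  1 Regressive Voicing Assimilation: [hokidtuz] → [hokittuz]
  2 Geminate Reduction: [hokittuz] → [hokituz]
  result: [hokituz]
Order 2 then 1:
  2 Geminate Reduction: no change — [hokidtuz]
  1 Regressive Voicing Assimilation: [hokidtuz] → [hokittuz]
  result: [hokittuz]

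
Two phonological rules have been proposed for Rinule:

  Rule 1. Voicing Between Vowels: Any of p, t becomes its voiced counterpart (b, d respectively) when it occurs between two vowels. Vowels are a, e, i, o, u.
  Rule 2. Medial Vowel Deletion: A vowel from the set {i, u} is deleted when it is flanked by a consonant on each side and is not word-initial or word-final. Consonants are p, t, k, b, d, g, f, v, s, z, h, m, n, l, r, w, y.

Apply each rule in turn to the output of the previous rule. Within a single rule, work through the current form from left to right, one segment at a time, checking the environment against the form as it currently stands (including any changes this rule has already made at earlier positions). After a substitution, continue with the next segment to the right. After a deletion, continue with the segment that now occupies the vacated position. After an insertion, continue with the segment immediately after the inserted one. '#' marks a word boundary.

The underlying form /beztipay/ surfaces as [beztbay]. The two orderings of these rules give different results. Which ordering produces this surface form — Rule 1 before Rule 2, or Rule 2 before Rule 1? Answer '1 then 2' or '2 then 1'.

1 then 2

Order 1 then 2:
  1 Voicing Between Vowels: [beztipay] → [beztibay]
  2 Medial Vowel Deletion: [beztibay] → [beztbay]
  result: [beztbay]
Order 2 then 1:
  2 Medial Vowel Deletion: [beztipay] → [beztpay]
  1 Voicing Between Vowels: no change — [beztpay]
  result: [beztpay]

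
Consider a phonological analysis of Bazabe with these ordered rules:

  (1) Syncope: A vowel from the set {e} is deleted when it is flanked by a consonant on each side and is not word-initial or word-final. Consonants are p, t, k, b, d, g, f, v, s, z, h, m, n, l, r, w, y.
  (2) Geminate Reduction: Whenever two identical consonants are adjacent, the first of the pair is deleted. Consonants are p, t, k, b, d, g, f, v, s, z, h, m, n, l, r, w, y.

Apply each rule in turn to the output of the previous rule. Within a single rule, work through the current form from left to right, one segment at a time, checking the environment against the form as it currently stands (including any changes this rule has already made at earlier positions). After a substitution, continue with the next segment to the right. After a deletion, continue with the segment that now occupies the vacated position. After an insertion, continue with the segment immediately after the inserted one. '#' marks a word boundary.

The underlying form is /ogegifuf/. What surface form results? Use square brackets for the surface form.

[ogifuf]

(1) Syncope: [ogegifuf] → [oggifuf]
(2) Geminate Reduction: [oggifuf] → [ogifuf]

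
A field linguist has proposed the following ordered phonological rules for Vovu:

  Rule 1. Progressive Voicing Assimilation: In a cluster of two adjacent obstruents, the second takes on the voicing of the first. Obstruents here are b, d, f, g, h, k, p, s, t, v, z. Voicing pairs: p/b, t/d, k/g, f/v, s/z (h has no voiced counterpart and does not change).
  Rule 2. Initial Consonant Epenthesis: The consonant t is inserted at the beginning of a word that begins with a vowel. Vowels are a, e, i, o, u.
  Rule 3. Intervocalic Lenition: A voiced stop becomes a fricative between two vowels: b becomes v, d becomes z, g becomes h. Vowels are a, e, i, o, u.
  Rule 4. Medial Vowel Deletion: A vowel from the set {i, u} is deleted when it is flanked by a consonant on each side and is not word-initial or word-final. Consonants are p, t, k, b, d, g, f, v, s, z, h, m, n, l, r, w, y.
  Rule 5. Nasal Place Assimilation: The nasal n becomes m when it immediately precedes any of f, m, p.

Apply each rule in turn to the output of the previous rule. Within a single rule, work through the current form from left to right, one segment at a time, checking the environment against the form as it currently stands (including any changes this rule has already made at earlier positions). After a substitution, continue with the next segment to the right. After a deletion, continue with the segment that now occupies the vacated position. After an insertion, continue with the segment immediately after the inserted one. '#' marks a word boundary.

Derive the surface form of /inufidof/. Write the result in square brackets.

[tmfzof]

Rule 1 Progressive Voicing Assimilation: no change — [inufidof]
Rule 2 Initial Consonant Epenthesis: [inufidof] → [tinufidof]
Rule 3 Intervocalic Lenition: [tinufidof] → [tinufizof]
Rule 4 Medial Vowel Deletion: [tinufizof] → [tnfzof]
Rule 5 Nasal Place Assimilation: [tnfzof] → [tmfzof]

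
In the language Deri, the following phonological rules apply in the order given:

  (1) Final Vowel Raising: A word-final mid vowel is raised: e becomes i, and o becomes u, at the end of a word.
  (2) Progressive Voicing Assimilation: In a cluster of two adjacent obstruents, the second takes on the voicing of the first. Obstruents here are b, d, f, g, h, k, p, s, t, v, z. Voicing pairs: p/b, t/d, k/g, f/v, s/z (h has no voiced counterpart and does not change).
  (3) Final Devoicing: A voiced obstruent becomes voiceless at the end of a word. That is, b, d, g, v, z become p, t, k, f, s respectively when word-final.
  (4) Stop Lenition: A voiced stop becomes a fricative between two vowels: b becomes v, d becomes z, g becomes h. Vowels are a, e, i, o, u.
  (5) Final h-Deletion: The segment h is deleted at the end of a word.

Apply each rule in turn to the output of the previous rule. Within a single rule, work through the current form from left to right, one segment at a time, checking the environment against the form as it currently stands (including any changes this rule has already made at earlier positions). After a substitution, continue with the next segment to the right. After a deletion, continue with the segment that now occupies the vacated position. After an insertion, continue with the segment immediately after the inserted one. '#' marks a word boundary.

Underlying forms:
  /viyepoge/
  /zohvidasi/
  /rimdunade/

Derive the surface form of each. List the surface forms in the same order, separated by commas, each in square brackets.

/viyepoge/:
  (1) Final Vowel Raising: [viyepoge] → [viyepogi]
  (2) Progressive Voicing Assimilation: no change — [viyepogi]
  (3) Final Devoicing: no change — [viyepogi]
  (4) Stop Lenition: [viyepogi] → [viyepohi]
  (5) Final h-Deletion: no change — [viyepohi]
/zohvidasi/:
  (1) Final Vowel Raising: no change — [zohvidasi]
  (2) Progressive Voicing Assimilation: [zohvidasi] → [zohfidasi]
  (3) Final Devoicing: no change — [zohfidasi]
  (4) Stop Lenition: [zohfidasi] → [zohfizasi]
  (5) Final h-Deletion: no change — [zohfizasi]
/rimdunade/:
  (1) Final Vowel Raising: [rimdunade] → [rimdunadi]
  (2) Progressive Voicing Assimilation: no change — [rimdunadi]
  (3) Final Devoicing: no change — [rimdunadi]
  (4) Stop Lenition: [rimdunadi] → [rimdunazi]
  (5) Final h-Deletion: no change — [rimdunazi]

[viyepohi], [zohfizasi], [rimdunazi]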